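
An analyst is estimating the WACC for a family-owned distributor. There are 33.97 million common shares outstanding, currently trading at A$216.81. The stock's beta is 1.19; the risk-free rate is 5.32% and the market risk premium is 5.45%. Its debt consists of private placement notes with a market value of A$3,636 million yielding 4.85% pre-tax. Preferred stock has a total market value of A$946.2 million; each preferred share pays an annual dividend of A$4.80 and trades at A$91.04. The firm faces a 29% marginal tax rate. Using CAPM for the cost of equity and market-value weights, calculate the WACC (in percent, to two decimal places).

Cost of equity via CAPM: Re = 5.32% + 1.19 × 5.45% = 11.8055%.
Cost of preferred: Rp = 4.8 / 91.04 = 5.2724%.
Market value of equity E = 216.81 × 33.97m = 7365.0357m.
Total capital V = 7365.0357 + 946.2 + 3636 = 11947.2357.
Equity: weight = 7365.0357/11947.2357 = 0.6165; cost = 11.8055%.
Preferred: weight = 946.2/11947.2357 = 0.0792; cost = 5.2724%.
Private placement notes: weight = 3636/11947.2357 = 0.3043; after-tax cost = 4.85% × (1 − 29%) = 3.4435%.
WACC = 0.6165 × 11.8055% + 0.0792 × 5.2724% + 0.3043 × 3.4435% = 8.7432%.

8.74%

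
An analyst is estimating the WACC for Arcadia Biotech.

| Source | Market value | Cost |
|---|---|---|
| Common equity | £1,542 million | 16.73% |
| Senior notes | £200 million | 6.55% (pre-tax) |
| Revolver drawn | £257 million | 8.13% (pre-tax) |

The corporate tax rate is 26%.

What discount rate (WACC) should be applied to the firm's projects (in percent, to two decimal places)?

14.16%

Total capital V = 1542 + 200 + 257 = 1999.
Equity: weight = 1542/1999 = 0.7714; cost = 16.73%.
Senior notes: weight = 200/1999 = 0.1001; after-tax cost = 6.55% × (1 − 26%) = 4.8470%.
Revolver drawn: weight = 257/1999 = 0.1286; after-tax cost = 8.13% × (1 − 26%) = 6.0162%.
WACC = 0.7714 × 16.7300% + 0.1001 × 4.8470% + 0.1286 × 6.0162% = 14.1637%.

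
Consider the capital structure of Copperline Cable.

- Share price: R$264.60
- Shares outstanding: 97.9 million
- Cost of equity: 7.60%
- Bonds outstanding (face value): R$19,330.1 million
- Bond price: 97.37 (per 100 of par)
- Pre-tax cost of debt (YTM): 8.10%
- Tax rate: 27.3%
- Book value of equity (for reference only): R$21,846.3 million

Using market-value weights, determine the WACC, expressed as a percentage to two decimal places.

Market value of equity E = 264.6 × 97.9m = 25904.34m. Market value of debt D = 19330.1m × 97.37/100 = 18821.71837m.
Total capital V = 25904.34 + 18821.71837 = 44726.05837.
Equity: weight = 25904.34/44726.05837 = 0.5792; cost = 7.6%.
Bonds outstanding: weight = 18821.71837/44726.05837 = 0.4208; after-tax cost = 8.1% × (1 − 27.3%) = 5.8887%.
WACC = 0.5792 × 7.6000% + 0.4208 × 5.8887% = 6.8798%.

6.88%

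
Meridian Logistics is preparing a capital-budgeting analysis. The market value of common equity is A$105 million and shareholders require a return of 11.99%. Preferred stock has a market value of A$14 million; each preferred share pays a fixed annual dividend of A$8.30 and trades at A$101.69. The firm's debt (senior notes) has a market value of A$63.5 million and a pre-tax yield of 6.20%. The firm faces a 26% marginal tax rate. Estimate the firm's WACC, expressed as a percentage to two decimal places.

9.12%

Cost of preferred: Rp = 8.3 / 101.69 = 8.1621%.
Total capital V = 105 + 14 + 63.5 = 182.5.
Equity: weight = 105/182.5 = 0.5753; cost = 11.99%.
Preferred: weight = 14/182.5 = 0.0767; cost = 8.1621%.
Senior notes: weight = 63.5/182.5 = 0.3479; after-tax cost = 6.2% × (1 − 26%) = 4.5880%.
WACC = 0.5753 × 11.9900% + 0.0767 × 8.1621% + 0.3479 × 4.5880% = 9.1209%.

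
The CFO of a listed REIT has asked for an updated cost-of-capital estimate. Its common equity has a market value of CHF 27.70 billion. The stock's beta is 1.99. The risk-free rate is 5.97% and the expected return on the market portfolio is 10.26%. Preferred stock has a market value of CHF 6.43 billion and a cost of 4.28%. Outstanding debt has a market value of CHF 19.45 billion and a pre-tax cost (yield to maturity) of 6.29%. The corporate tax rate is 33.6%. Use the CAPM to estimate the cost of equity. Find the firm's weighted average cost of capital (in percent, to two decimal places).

9.53%

Market risk premium = 10.26% − 5.97% = 4.29%.
Cost of equity via CAPM: Re = 5.97% + 1.99 × 4.29% = 14.5071%.
Total capital V = 27.7 + 6.43 + 19.45 = 53.58.
Equity: weight = 27.7/53.58 = 0.5170; cost = 14.5071%.
Preferred: weight = 6.43/53.58 = 0.1200; cost = 4.28%.
Debt: weight = 19.45/53.58 = 0.3630; after-tax cost = 6.29% × (1 − 33.6%) = 4.1766%.
WACC = 0.5170 × 14.5071% + 0.1200 × 4.2800% + 0.3630 × 4.1766% = 9.5297%.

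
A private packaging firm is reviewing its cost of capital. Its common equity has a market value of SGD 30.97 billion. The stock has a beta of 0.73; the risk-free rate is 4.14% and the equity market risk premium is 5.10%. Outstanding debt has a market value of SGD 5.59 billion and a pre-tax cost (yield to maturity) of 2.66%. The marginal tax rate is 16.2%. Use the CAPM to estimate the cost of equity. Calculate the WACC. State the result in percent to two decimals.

7.00%

Cost of equity via CAPM: Re = 4.14% + 0.73 × 5.1% = 7.8630%.
Total capital V = 30.97 + 5.59 = 36.56.
Equity: weight = 30.97/36.56 = 0.8471; cost = 7.863%.
Debt: weight = 5.59/36.56 = 0.1529; after-tax cost = 2.66% × (1 − 16.2%) = 2.2291%.
WACC = 0.8471 × 7.8630% + 0.1529 × 2.2291% = 7.0016%.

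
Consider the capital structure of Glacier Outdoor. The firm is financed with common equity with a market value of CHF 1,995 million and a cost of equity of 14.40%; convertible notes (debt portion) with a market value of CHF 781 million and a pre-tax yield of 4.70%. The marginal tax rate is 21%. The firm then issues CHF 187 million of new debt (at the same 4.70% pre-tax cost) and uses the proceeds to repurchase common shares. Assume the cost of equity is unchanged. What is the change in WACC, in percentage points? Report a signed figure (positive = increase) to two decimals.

Current WACC:
Total capital V = 1995 + 781 = 2776.
Equity: weight = 1995/2776 = 0.7187; cost = 14.4%.
Convertible notes (debt portion): weight = 781/2776 = 0.2813; after-tax cost = 4.7% × (1 − 21%) = 3.7130%.
WACC = 0.7187 × 14.4000% + 0.2813 × 3.7130% = 11.3933%.
After the change:
Total capital V = 1808 + 968 = 2776.
Equity: weight = 1808/2776 = 0.6513; cost = 14.4%.
Convertible notes (debt portion): weight = 968/2776 = 0.3487; after-tax cost = 4.7% × (1 − 21%) = 3.7130%.
WACC = 0.6513 × 14.4000% + 0.3487 × 3.7130% = 10.6734%.
Change in WACC = 10.6734% − 11.3933% = -0.7199 pp.

-0.72 pp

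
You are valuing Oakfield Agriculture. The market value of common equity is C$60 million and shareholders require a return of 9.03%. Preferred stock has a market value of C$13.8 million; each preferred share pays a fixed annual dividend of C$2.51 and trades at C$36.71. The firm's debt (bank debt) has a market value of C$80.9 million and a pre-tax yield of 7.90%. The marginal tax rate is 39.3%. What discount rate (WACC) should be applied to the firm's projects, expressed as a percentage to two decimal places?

Cost of preferred: Rp = 2.51 / 36.71 = 6.8374%.
Total capital V = 60 + 13.8 + 80.9 = 154.7.
Equity: weight = 60/154.7 = 0.3878; cost = 9.03%.
Preferred: weight = 13.8/154.7 = 0.0892; cost = 6.8374%.
Bank debt: weight = 80.9/154.7 = 0.5229; after-tax cost = 7.9% × (1 − 39.3%) = 4.7953%.
WACC = 0.3878 × 9.0300% + 0.0892 × 6.8374% + 0.5229 × 4.7953% = 6.6199%.

6.62%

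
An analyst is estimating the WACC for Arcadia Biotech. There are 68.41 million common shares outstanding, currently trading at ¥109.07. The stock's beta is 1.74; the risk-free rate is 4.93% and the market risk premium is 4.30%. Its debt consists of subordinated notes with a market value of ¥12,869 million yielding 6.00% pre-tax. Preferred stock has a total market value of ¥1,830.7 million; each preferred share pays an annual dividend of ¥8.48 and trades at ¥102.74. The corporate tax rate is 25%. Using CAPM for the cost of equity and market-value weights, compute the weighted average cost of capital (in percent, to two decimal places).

Cost of equity via CAPM: Re = 4.93% + 1.74 × 4.3% = 12.4120%.
Cost of preferred: Rp = 8.48 / 102.74 = 8.2538%.
Market value of equity E = 109.07 × 68.41m = 7461.4787m.
Total capital V = 7461.4787 + 1830.7 + 12869 = 22161.1787.
Equity: weight = 7461.4787/22161.1787 = 0.3367; cost = 12.412%.
Preferred: weight = 1830.7/22161.1787 = 0.0826; cost = 8.2538%.
Subordinated notes: weight = 12869/22161.1787 = 0.5807; after-tax cost = 6% × (1 − 25%) = 4.5000%.
WACC = 0.3367 × 12.4120% + 0.0826 × 8.2538% + 0.5807 × 4.5000% = 7.4740%.

7.47%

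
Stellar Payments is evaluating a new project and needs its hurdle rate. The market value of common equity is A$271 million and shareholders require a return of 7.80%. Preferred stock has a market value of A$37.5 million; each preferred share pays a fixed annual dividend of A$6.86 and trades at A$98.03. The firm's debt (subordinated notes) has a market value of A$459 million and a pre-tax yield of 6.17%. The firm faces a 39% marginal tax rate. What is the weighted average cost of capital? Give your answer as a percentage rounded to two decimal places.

Cost of preferred: Rp = 6.86 / 98.03 = 6.9979%.
Total capital V = 271 + 37.5 + 459 = 767.5.
Equity: weight = 271/767.5 = 0.3531; cost = 7.8%.
Preferred: weight = 37.5/767.5 = 0.0489; cost = 6.9979%.
Subordinated notes: weight = 459/767.5 = 0.5980; after-tax cost = 6.17% × (1 − 39%) = 3.7637%.
WACC = 0.3531 × 7.8000% + 0.0489 × 6.9979% + 0.5980 × 3.7637% = 5.3469%.

5.35%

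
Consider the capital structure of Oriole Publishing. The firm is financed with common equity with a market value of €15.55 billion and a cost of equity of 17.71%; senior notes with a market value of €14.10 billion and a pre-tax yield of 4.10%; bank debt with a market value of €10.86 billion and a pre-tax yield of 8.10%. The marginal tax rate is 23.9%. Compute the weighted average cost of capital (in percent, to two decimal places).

9.54%

Total capital V = 15.55 + 14.1 + 10.86 = 40.51.
Equity: weight = 15.55/40.51 = 0.3839; cost = 17.71%.
Senior notes: weight = 14.1/40.51 = 0.3481; after-tax cost = 4.1% × (1 − 23.9%) = 3.1201%.
Bank debt: weight = 10.86/40.51 = 0.2681; after-tax cost = 8.1% × (1 − 23.9%) = 6.1641%.
WACC = 0.3839 × 17.7100% + 0.3481 × 3.1201% + 0.2681 × 6.1641% = 9.5366%.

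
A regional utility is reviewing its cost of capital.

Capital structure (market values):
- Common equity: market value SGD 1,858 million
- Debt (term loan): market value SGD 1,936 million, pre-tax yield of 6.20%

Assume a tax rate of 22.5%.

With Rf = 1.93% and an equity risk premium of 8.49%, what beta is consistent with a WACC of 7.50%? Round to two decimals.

0.99

Total capital V = 1858 + 1936 = 3794.
Equity weight = 1858/3794 = 0.4897.
Term loan weight = 1936/3794 = 0.5103.
Debt contribution = 0.5103 × 6.2% × (1 − 22.5%) = 2.4519%.
Required equity contribution = 7.5% − 2.4519% = 5.0481%  ⇒  Re = 10.3081%.
CAPM: 10.3081% = 1.93% + β × 8.49%  ⇒  β = 0.9868.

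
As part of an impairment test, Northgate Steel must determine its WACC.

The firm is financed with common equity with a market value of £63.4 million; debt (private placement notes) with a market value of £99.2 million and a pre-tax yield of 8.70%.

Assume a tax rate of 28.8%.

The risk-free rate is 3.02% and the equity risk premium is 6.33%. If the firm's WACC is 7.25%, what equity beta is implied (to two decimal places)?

Total capital V = 63.4 + 99.2 = 162.6.
Equity weight = 63.4/162.6 = 0.3899.
Private placement notes weight = 99.2/162.6 = 0.6101.
Debt contribution = 0.6101 × 8.7% × (1 − 28.8%) = 3.7791%.
Required equity contribution = 7.25% − 3.7791% = 3.4709%  ⇒  Re = 8.9017%.
CAPM: 8.9017% = 3.02% + β × 6.33%  ⇒  β = 0.9292.

0.93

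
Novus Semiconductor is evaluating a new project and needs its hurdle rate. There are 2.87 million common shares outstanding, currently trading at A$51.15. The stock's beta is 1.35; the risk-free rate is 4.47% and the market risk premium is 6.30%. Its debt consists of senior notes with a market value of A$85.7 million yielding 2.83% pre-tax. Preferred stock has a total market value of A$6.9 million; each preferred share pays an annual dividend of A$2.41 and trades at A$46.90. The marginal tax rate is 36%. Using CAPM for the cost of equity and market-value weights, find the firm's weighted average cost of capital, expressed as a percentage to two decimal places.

Cost of equity via CAPM: Re = 4.47% + 1.35 × 6.3% = 12.9750%.
Cost of preferred: Rp = 2.41 / 46.9 = 5.1386%.
Market value of equity E = 51.15 × 2.87m = 146.8005m.
Total capital V = 146.8005 + 6.9 + 85.7 = 239.4005.
Equity: weight = 146.8005/239.4005 = 0.6132; cost = 12.975%.
Preferred: weight = 6.9/239.4005 = 0.0288; cost = 5.1386%.
Senior notes: weight = 85.7/239.4005 = 0.3580; after-tax cost = 2.83% × (1 − 36%) = 1.8112%.
WACC = 0.6132 × 12.9750% + 0.0288 × 5.1386% + 0.3580 × 1.8112% = 8.7527%.

8.75%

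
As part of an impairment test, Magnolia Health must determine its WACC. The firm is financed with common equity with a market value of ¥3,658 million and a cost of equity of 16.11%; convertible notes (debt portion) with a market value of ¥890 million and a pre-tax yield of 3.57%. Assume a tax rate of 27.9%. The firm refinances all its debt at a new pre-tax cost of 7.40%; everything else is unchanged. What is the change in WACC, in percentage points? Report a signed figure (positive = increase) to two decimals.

+0.54 pp

Current WACC:
Total capital V = 3658 + 890 = 4548.
Equity: weight = 3658/4548 = 0.8043; cost = 16.11%.
Convertible notes (debt portion): weight = 890/4548 = 0.1957; after-tax cost = 3.57% × (1 − 27.9%) = 2.5740%.
WACC = 0.8043 × 16.1100% + 0.1957 × 2.5740% = 13.4611%.
After the change:
Total capital V = 3658 + 890 = 4548.
Equity: weight = 3658/4548 = 0.8043; cost = 16.11%.
Convertible notes (debt portion): weight = 890/4548 = 0.1957; after-tax cost = 7.4% × (1 − 27.9%) = 5.3354%.
WACC = 0.8043 × 16.1100% + 0.1957 × 5.3354% = 14.0015%.
Change in WACC = 14.0015% − 13.4611% = 0.5404 pp.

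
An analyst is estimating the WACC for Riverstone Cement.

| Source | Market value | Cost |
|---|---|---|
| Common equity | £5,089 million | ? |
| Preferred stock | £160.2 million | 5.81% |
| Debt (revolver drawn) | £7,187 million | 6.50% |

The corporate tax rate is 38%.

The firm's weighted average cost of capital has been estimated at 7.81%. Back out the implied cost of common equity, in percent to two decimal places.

13.21%

Total capital V = 5089 + 160.2 + 7187 = 12436.2.
Equity weight = 5089/12436.2 = 0.4092.
Preferred weight = 160.2/12436.2 = 0.0129.
Revolver drawn weight = 7187/12436.2 = 0.5779.
Debt contribution = 0.5779 × 6.5% × (1 − 38%) = 2.3290%.
Preferred contribution = 0.0129 × 5.81% = 0.0748%.
Required equity contribution = 7.81% − 2.4038% = 5.4062%.
Re = 5.4062% / 0.4092 = 13.2113%.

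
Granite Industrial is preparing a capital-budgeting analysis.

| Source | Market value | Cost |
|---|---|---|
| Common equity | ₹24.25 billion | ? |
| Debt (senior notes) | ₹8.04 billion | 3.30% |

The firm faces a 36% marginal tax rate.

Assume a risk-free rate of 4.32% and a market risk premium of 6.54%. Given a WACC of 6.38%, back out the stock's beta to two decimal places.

Total capital V = 24.25 + 8.04 = 32.29.
Equity weight = 24.25/32.29 = 0.7510.
Senior notes weight = 8.04/32.29 = 0.2490.
Debt contribution = 0.2490 × 3.3% × (1 − 36%) = 0.5259%.
Required equity contribution = 6.38% − 0.5259% = 5.8541%  ⇒  Re = 7.7950%.
CAPM: 7.7950% = 4.32% + β × 6.54%  ⇒  β = 0.5314.

0.53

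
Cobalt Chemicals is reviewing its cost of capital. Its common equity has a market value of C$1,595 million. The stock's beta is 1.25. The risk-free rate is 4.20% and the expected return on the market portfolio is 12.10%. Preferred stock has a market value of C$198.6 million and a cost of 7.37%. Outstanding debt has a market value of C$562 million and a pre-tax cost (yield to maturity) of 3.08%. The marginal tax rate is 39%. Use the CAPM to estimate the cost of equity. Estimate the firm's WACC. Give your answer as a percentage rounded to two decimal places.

Market risk premium = 12.1% − 4.2% = 7.9%.
Cost of equity via CAPM: Re = 4.2% + 1.25 × 7.9% = 14.0750%.
Total capital V = 1595 + 198.6 + 562 = 2355.6.
Equity: weight = 1595/2355.6 = 0.6771; cost = 14.075%.
Preferred: weight = 198.6/2355.6 = 0.0843; cost = 7.37%.
Debt: weight = 562/2355.6 = 0.2386; after-tax cost = 3.08% × (1 − 39%) = 1.8788%.
WACC = 0.6771 × 14.0750% + 0.0843 × 7.3700% + 0.2386 × 1.8788% = 10.5999%.

10.60%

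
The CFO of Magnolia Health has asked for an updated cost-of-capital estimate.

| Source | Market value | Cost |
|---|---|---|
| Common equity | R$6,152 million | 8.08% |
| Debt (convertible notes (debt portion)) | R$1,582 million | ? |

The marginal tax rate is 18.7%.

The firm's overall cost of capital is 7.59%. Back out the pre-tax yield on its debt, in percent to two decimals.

Total capital V = 6152 + 1582 = 7734.
Equity weight = 6152/7734 = 0.7954.
Convertible notes (debt portion) weight = 1582/7734 = 0.2046.
Equity contribution = 0.7954 × 8.08% = 6.4272%.
Remaining for debt = 7.59% − 6.4272% = 1.1628%.
Rd × (1 − 18.7%) × 0.2046 = 1.1628%  ⇒  Rd = 6.9920%.

6.99%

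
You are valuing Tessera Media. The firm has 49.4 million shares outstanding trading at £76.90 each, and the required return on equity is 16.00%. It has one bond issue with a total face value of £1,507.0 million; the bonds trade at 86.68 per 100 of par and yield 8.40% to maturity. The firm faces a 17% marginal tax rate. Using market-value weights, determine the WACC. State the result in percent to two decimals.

Market value of equity E = 76.9 × 49.4m = 3798.86m. Market value of debt D = 1507m × 86.68/100 = 1306.2676m.
Total capital V = 3798.86 + 1306.2676 = 5105.1276.
Equity: weight = 3798.86/5105.1276 = 0.7441; cost = 16%.
Bonds outstanding: weight = 1306.2676/5105.1276 = 0.2559; after-tax cost = 8.4% × (1 − 17%) = 6.9720%.
WACC = 0.7441 × 16.0000% + 0.2559 × 6.9720% = 13.6900%.

13.69%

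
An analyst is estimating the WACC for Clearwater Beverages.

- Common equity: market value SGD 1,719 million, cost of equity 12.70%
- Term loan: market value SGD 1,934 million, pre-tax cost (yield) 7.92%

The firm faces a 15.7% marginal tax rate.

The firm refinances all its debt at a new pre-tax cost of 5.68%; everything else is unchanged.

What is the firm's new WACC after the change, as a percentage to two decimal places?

8.51%

After the change:
Total capital V = 1719 + 1934 = 3653.
Equity: weight = 1719/3653 = 0.4706; cost = 12.7%.
Term loan: weight = 1934/3653 = 0.5294; after-tax cost = 5.68% × (1 − 15.7%) = 4.7882%.
WACC = 0.4706 × 12.7000% + 0.5294 × 4.7882% = 8.5113%.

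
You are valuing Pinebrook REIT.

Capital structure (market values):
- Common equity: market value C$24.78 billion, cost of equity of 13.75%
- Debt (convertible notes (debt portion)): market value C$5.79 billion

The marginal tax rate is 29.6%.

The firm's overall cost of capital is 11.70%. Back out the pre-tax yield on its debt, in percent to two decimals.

Total capital V = 24.78 + 5.79 = 30.57.
Equity weight = 24.78/30.57 = 0.8106.
Convertible notes (debt portion) weight = 5.79/30.57 = 0.1894.
Equity contribution = 0.8106 × 13.75% = 11.1457%.
Remaining for debt = 11.7% − 11.1457% = 0.5543%.
Rd × (1 − 29.6%) × 0.1894 = 0.5543%  ⇒  Rd = 4.1569%.

4.16%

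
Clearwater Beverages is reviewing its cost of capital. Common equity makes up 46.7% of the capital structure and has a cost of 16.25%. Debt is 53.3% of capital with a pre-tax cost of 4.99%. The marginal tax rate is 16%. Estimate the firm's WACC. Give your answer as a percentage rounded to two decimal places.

After-tax cost of debt = 4.99% × (1 − 16%) = 4.1916%.
WACC = 0.467 × 16.2500% + 0.533 × 4.1916% = 9.8229%.

9.82%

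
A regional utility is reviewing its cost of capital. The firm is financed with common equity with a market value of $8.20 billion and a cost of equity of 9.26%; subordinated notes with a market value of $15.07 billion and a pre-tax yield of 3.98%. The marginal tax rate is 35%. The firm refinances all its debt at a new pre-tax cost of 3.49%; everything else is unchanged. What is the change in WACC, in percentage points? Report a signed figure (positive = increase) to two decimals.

-0.21 pp

Current WACC:
Total capital V = 8.2 + 15.07 = 23.27.
Equity: weight = 8.2/23.27 = 0.3524; cost = 9.26%.
Subordinated notes: weight = 15.07/23.27 = 0.6476; after-tax cost = 3.98% × (1 − 35%) = 2.5870%.
WACC = 0.3524 × 9.2600% + 0.6476 × 2.5870% = 4.9385%.
After the change:
Total capital V = 8.2 + 15.07 = 23.27.
Equity: weight = 8.2/23.27 = 0.3524; cost = 9.26%.
Subordinated notes: weight = 15.07/23.27 = 0.6476; after-tax cost = 3.49% × (1 − 35%) = 2.2685%.
WACC = 0.3524 × 9.2600% + 0.6476 × 2.2685% = 4.7322%.
Change in WACC = 4.7322% − 4.9385% = -0.2063 pp.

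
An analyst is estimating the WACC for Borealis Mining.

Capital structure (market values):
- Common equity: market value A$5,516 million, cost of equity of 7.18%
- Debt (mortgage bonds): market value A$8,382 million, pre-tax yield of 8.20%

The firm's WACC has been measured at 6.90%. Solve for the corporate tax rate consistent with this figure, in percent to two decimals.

Total capital V = 5516 + 8382 = 13898.
Equity weight = 5516/13898 = 0.3969.
Mortgage bonds weight = 8382/13898 = 0.6031.
Equity contribution = 0.3969 × 7.18% = 2.8497%.
Debt contribution must be 6.9% − 2.8497% = 4.0503%.
0.6031 × 8.2% × (1 − T) = 4.0503%  ⇒  (1 − T) = 0.8190.
T = 18.1008%.

18.10%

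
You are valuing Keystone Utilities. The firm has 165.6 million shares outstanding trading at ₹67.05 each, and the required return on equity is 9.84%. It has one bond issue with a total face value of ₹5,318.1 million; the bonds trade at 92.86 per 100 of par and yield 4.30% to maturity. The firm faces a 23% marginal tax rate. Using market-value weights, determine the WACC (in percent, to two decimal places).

7.83%

Market value of equity E = 67.05 × 165.6m = 11103.48m. Market value of debt D = 5318.1m × 92.86/100 = 4938.38766m.
Total capital V = 11103.48 + 4938.38766 = 16041.86766.
Equity: weight = 11103.48/16041.86766 = 0.6922; cost = 9.84%.
Bonds outstanding: weight = 4938.38766/16041.86766 = 0.3078; after-tax cost = 4.3% × (1 − 23%) = 3.3110%.
WACC = 0.6922 × 9.8400% + 0.3078 × 3.3110% = 7.8301%.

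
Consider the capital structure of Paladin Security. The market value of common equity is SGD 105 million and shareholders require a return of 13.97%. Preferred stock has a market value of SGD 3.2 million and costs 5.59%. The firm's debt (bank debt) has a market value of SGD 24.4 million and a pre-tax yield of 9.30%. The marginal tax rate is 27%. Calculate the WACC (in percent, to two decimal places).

Total capital V = 105 + 3.2 + 24.4 = 132.6.
Equity: weight = 105/132.6 = 0.7919; cost = 13.97%.
Preferred: weight = 3.2/132.6 = 0.0241; cost = 5.59%.
Bank debt: weight = 24.4/132.6 = 0.1840; after-tax cost = 9.3% × (1 − 27%) = 6.7890%.
WACC = 0.7919 × 13.9700% + 0.0241 × 5.5900% + 0.1840 × 6.7890% = 12.4464%.

12.45%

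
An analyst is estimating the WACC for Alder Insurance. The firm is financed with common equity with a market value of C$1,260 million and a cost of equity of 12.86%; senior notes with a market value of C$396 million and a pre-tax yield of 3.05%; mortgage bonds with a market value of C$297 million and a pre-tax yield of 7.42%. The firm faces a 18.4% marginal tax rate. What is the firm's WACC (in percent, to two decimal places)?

9.72%

Total capital V = 1260 + 396 + 297 = 1953.
Equity: weight = 1260/1953 = 0.6452; cost = 12.86%.
Senior notes: weight = 396/1953 = 0.2028; after-tax cost = 3.05% × (1 − 18.4%) = 2.4888%.
Mortgage bonds: weight = 297/1953 = 0.1521; after-tax cost = 7.42% × (1 − 18.4%) = 6.0547%.
WACC = 0.6452 × 12.8600% + 0.2028 × 2.4888% + 0.1521 × 6.0547% = 9.7222%.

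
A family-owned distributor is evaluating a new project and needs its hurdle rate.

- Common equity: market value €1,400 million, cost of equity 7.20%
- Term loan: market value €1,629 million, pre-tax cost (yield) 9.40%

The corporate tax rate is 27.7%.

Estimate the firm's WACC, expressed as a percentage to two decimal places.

Total capital V = 1400 + 1629 = 3029.
Equity: weight = 1400/3029 = 0.4622; cost = 7.2%.
Term loan: weight = 1629/3029 = 0.5378; after-tax cost = 9.4% × (1 − 27.7%) = 6.7962%.
WACC = 0.4622 × 7.2000% + 0.5378 × 6.7962% = 6.9828%.

6.98%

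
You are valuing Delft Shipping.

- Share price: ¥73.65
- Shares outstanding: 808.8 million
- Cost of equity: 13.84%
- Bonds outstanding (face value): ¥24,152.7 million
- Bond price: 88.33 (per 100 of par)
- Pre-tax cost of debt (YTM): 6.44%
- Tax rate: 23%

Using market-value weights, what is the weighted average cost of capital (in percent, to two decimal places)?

Market value of equity E = 73.65 × 808.8m = 59568.12m. Market value of debt D = 24152.7m × 88.33/100 = 21334.07991m.
Total capital V = 59568.12 + 21334.07991 = 80902.19991.
Equity: weight = 59568.12/80902.19991 = 0.7363; cost = 13.84%.
Bonds outstanding: weight = 21334.07991/80902.19991 = 0.2637; after-tax cost = 6.44% × (1 − 23%) = 4.9588%.
WACC = 0.7363 × 13.8400% + 0.2637 × 4.9588% = 11.4980%.

11.50%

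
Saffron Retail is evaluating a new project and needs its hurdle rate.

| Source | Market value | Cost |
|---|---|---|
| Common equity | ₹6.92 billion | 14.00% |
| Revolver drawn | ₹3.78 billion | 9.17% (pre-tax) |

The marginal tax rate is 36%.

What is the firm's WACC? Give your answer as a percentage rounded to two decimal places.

Total capital V = 6.92 + 3.78 = 10.7.
Equity: weight = 6.92/10.7 = 0.6467; cost = 14%.
Revolver drawn: weight = 3.78/10.7 = 0.3533; after-tax cost = 9.17% × (1 − 36%) = 5.8688%.
WACC = 0.6467 × 14.0000% + 0.3533 × 5.8688% = 11.1275%.

11.13%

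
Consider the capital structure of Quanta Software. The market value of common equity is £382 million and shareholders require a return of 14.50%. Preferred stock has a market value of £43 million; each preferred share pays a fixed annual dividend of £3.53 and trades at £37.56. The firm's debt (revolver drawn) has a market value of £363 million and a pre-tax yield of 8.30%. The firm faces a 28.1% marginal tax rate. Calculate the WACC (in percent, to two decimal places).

Cost of preferred: Rp = 3.53 / 37.56 = 9.3983%.
Total capital V = 382 + 43 + 363 = 788.
Equity: weight = 382/788 = 0.4848; cost = 14.5%.
Preferred: weight = 43/788 = 0.0546; cost = 9.3983%.
Revolver drawn: weight = 363/788 = 0.4607; after-tax cost = 8.3% × (1 − 28.1%) = 5.9677%.
WACC = 0.4848 × 14.5000% + 0.0546 × 9.3983% + 0.4607 × 5.9677% = 10.2911%.

10.29%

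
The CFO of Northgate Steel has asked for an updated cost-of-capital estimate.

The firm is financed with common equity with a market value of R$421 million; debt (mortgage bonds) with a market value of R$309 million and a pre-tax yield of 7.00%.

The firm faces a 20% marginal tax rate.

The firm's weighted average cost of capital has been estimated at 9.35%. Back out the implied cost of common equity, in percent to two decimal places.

Total capital V = 421 + 309 = 730.
Equity weight = 421/730 = 0.5767.
Mortgage bonds weight = 309/730 = 0.4233.
Debt contribution = 0.4233 × 7% × (1 − 20%) = 2.3704%.
Required equity contribution = 9.35% − 2.3704% = 6.9796%.
Re = 6.9796% / 0.5767 = 12.1024%.

12.10%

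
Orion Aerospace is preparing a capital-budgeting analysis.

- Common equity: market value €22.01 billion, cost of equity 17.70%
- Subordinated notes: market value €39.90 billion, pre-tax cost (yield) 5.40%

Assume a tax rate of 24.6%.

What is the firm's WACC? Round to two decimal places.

Total capital V = 22.01 + 39.9 = 61.91.
Equity: weight = 22.01/61.91 = 0.3555; cost = 17.7%.
Subordinated notes: weight = 39.9/61.91 = 0.6445; after-tax cost = 5.4% × (1 − 24.6%) = 4.0716%.
WACC = 0.3555 × 17.7000% + 0.6445 × 4.0716% = 8.9167%.

8.92%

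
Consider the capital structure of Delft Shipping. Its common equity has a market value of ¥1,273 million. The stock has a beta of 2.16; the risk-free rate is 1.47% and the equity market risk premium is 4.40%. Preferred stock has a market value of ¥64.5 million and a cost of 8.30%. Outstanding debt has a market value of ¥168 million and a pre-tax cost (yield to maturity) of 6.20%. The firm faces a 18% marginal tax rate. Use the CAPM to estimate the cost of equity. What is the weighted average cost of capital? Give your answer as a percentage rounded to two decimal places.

Cost of equity via CAPM: Re = 1.47% + 2.16 × 4.4% = 10.9740%.
Total capital V = 1273 + 64.5 + 168 = 1505.5.
Equity: weight = 1273/1505.5 = 0.8456; cost = 10.974%.
Preferred: weight = 64.5/1505.5 = 0.0428; cost = 8.3%.
Debt: weight = 168/1505.5 = 0.1116; after-tax cost = 6.2% × (1 − 18%) = 5.0840%.
WACC = 0.8456 × 10.9740% + 0.0428 × 8.3000% + 0.1116 × 5.0840% = 10.2022%.

10.20%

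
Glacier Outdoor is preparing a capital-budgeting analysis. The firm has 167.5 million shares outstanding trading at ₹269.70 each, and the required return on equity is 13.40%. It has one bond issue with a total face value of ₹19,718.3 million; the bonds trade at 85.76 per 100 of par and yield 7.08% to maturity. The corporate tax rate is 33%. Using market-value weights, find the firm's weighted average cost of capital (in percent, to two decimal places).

11.04%

Market value of equity E = 269.7 × 167.5m = 45174.75m. Market value of debt D = 19718.3m × 85.76/100 = 16910.41408m.
Total capital V = 45174.75 + 16910.41408 = 62085.16408.
Equity: weight = 45174.75/62085.16408 = 0.7276; cost = 13.4%.
Bonds outstanding: weight = 16910.41408/62085.16408 = 0.2724; after-tax cost = 7.08% × (1 − 33%) = 4.7436%.
WACC = 0.7276 × 13.4000% + 0.2724 × 4.7436% = 11.0422%.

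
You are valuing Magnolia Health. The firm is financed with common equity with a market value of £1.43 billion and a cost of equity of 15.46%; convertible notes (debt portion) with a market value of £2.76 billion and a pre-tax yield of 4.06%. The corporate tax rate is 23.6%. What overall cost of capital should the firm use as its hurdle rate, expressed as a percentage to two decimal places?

Total capital V = 1.43 + 2.76 = 4.19.
Equity: weight = 1.43/4.19 = 0.3413; cost = 15.46%.
Convertible notes (debt portion): weight = 2.76/4.19 = 0.6587; after-tax cost = 4.06% × (1 − 23.6%) = 3.1018%.
WACC = 0.3413 × 15.4600% + 0.6587 × 3.1018% = 7.3195%.

7.32%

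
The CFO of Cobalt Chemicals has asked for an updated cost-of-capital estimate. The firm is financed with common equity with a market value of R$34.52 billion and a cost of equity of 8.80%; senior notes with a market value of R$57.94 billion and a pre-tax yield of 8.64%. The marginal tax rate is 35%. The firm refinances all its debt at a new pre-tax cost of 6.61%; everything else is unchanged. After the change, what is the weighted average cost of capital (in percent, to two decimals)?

5.98%

After the change:
Total capital V = 34.52 + 57.94 = 92.46.
Equity: weight = 34.52/92.46 = 0.3734; cost = 8.8%.
Senior notes: weight = 57.94/92.46 = 0.6266; after-tax cost = 6.61% × (1 − 35%) = 4.2965%.
WACC = 0.3734 × 8.8000% + 0.6266 × 4.2965% = 5.9779%.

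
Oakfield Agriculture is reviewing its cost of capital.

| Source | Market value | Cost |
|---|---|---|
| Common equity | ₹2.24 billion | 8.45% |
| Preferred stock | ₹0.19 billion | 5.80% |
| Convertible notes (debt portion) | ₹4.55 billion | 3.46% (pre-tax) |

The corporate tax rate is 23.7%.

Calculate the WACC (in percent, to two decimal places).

Total capital V = 2.24 + 0.19 + 4.55 = 6.98.
Equity: weight = 2.24/6.98 = 0.3209; cost = 8.45%.
Preferred: weight = 0.19/6.98 = 0.0272; cost = 5.8%.
Convertible notes (debt portion): weight = 4.55/6.98 = 0.6519; after-tax cost = 3.46% × (1 − 23.7%) = 2.6400%.
WACC = 0.3209 × 8.4500% + 0.0272 × 5.8000% + 0.6519 × 2.6400% = 4.5905%.

4.59%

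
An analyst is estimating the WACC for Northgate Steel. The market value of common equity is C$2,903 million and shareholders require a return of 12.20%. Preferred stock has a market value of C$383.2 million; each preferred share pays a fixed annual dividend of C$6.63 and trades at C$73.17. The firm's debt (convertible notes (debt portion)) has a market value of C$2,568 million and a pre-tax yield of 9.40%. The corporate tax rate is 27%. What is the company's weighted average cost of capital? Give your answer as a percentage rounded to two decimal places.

Cost of preferred: Rp = 6.63 / 73.17 = 9.0611%.
Total capital V = 2903 + 383.2 + 2568 = 5854.2.
Equity: weight = 2903/5854.2 = 0.4959; cost = 12.2%.
Preferred: weight = 383.2/5854.2 = 0.0655; cost = 9.0611%.
Convertible notes (debt portion): weight = 2568/5854.2 = 0.4387; after-tax cost = 9.4% × (1 − 27%) = 6.8620%.
WACC = 0.4959 × 12.2000% + 0.0655 × 9.0611% + 0.4387 × 6.8620% = 9.6530%.

9.65%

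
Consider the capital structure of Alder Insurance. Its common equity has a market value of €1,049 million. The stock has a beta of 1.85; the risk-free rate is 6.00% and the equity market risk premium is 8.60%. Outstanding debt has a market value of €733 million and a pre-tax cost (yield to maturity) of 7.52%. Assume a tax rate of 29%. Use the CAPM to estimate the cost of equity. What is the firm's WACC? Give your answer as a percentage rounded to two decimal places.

15.09%

Cost of equity via CAPM: Re = 6.0% + 1.85 × 8.6% = 21.9100%.
Total capital V = 1049 + 733 = 1782.
Equity: weight = 1049/1782 = 0.5887; cost = 21.91%.
Debt: weight = 733/1782 = 0.4113; after-tax cost = 7.52% × (1 − 29%) = 5.3392%.
WACC = 0.5887 × 21.9100% + 0.4113 × 5.3392% = 15.0938%.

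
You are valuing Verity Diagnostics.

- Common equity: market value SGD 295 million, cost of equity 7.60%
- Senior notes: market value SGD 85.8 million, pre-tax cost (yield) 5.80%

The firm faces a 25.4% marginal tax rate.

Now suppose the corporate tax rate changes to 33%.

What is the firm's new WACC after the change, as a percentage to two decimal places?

After the change:
Total capital V = 295 + 85.8 = 380.8.
Equity: weight = 295/380.8 = 0.7747; cost = 7.6%.
Senior notes: weight = 85.8/380.8 = 0.2253; after-tax cost = 5.8% × (1 − 33%) = 3.8860%.
WACC = 0.7747 × 7.6000% + 0.2253 × 3.8860% = 6.7632%.

6.76%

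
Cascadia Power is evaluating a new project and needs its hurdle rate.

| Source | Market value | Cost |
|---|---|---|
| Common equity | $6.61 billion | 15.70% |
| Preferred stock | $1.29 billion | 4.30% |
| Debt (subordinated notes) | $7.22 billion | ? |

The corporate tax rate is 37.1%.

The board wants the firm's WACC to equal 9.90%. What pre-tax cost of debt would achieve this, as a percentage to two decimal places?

8.89%

Total capital V = 6.61 + 1.29 + 7.22 = 15.12.
Equity weight = 6.61/15.12 = 0.4372.
Preferred weight = 1.29/15.12 = 0.0853.
Subordinated notes weight = 7.22/15.12 = 0.4775.
Equity contribution = 0.4372 × 15.7% = 6.8636%.
Preferred contribution = 0.0853 × 4.3% = 0.3669%.
Remaining for debt = 9.9% − 7.2304% = 2.6696%.
Rd × (1 − 37.1%) × 0.4775 = 2.6696%  ⇒  Rd = 8.8880%.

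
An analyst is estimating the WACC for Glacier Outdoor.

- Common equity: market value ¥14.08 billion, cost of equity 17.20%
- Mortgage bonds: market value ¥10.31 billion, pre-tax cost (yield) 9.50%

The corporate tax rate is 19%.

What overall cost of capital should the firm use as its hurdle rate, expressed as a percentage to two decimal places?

Total capital V = 14.08 + 10.31 = 24.39.
Equity: weight = 14.08/24.39 = 0.5773; cost = 17.2%.
Mortgage bonds: weight = 10.31/24.39 = 0.4227; after-tax cost = 9.5% × (1 − 19%) = 7.6950%.
WACC = 0.5773 × 17.2000% + 0.4227 × 7.6950% = 13.1821%.

13.18%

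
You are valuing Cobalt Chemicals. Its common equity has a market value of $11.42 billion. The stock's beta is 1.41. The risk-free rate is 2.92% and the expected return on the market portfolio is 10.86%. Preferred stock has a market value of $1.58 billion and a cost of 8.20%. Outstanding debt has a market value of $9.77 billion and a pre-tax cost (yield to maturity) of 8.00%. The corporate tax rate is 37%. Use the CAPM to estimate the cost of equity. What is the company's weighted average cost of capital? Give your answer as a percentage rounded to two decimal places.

9.81%

Market risk premium = 10.86% − 2.92% = 7.94%.
Cost of equity via CAPM: Re = 2.92% + 1.41 × 7.94% = 14.1154%.
Total capital V = 11.42 + 1.58 + 9.77 = 22.77.
Equity: weight = 11.42/22.77 = 0.5015; cost = 14.1154%.
Preferred: weight = 1.58/22.77 = 0.0694; cost = 8.2%.
Debt: weight = 9.77/22.77 = 0.4291; after-tax cost = 8% × (1 − 37%) = 5.0400%.
WACC = 0.5015 × 14.1154% + 0.0694 × 8.2000% + 0.4291 × 5.0400% = 9.8109%.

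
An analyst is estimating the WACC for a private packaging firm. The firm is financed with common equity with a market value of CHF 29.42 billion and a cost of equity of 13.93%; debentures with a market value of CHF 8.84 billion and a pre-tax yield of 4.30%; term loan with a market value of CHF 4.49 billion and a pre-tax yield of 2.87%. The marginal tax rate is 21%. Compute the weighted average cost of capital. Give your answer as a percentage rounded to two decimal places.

Total capital V = 29.42 + 8.84 + 4.49 = 42.75.
Equity: weight = 29.42/42.75 = 0.6882; cost = 13.93%.
Debentures: weight = 8.84/42.75 = 0.2068; after-tax cost = 4.3% × (1 − 21%) = 3.3970%.
Term loan: weight = 4.49/42.75 = 0.1050; after-tax cost = 2.87% × (1 − 21%) = 2.2673%.
WACC = 0.6882 × 13.9300% + 0.2068 × 3.3970% + 0.1050 × 2.2673% = 10.5270%.

10.53%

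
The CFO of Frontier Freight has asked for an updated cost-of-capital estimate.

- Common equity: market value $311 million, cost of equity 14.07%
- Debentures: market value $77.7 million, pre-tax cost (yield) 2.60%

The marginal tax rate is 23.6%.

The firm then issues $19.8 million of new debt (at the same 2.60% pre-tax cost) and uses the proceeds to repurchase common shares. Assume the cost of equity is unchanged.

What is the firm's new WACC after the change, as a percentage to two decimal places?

11.04%

After the change:
Total capital V = 291.2 + 97.5 = 388.7.
Equity: weight = 291.2/388.7 = 0.7492; cost = 14.07%.
Debentures: weight = 97.5/388.7 = 0.2508; after-tax cost = 2.6% × (1 − 23.6%) = 1.9864%.
WACC = 0.7492 × 14.0700% + 0.2508 × 1.9864% = 11.0390%.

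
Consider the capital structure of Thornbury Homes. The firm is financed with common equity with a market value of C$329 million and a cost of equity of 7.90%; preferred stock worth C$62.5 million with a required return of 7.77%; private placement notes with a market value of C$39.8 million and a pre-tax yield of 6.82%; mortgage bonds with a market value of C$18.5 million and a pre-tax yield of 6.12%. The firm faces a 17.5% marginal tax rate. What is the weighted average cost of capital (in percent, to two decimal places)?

7.56%

Total capital V = 329 + 62.5 + 39.8 + 18.5 = 449.8.
Equity: weight = 329/449.8 = 0.7314; cost = 7.9%.
Preferred: weight = 62.5/449.8 = 0.1390; cost = 7.77%.
Private placement notes: weight = 39.8/449.8 = 0.0885; after-tax cost = 6.82% × (1 − 17.5%) = 5.6265%.
Mortgage bonds: weight = 18.5/449.8 = 0.0411; after-tax cost = 6.12% × (1 − 17.5%) = 5.0490%.
WACC = 0.7314 × 7.9000% + 0.1390 × 7.7700% + 0.0885 × 5.6265% + 0.0411 × 5.0490% = 7.5635%.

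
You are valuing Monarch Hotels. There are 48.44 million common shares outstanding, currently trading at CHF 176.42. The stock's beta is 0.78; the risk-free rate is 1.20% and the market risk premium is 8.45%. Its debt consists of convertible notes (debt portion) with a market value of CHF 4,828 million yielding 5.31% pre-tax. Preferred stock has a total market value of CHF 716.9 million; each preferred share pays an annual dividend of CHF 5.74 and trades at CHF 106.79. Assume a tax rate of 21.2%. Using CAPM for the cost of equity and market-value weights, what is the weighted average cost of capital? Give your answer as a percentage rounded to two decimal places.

Cost of equity via CAPM: Re = 1.2% + 0.78 × 8.45% = 7.7910%.
Cost of preferred: Rp = 5.74 / 106.79 = 5.3750%.
Market value of equity E = 176.42 × 48.44m = 8545.7848m.
Total capital V = 8545.7848 + 716.9 + 4828 = 14090.6848.
Equity: weight = 8545.7848/14090.6848 = 0.6065; cost = 7.791%.
Preferred: weight = 716.9/14090.6848 = 0.0509; cost = 5.375%.
Convertible notes (debt portion): weight = 4828/14090.6848 = 0.3426; after-tax cost = 5.31% × (1 − 21.2%) = 4.1843%.
WACC = 0.6065 × 7.7910% + 0.0509 × 5.3750% + 0.3426 × 4.1843% = 6.4323%.

6.43%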